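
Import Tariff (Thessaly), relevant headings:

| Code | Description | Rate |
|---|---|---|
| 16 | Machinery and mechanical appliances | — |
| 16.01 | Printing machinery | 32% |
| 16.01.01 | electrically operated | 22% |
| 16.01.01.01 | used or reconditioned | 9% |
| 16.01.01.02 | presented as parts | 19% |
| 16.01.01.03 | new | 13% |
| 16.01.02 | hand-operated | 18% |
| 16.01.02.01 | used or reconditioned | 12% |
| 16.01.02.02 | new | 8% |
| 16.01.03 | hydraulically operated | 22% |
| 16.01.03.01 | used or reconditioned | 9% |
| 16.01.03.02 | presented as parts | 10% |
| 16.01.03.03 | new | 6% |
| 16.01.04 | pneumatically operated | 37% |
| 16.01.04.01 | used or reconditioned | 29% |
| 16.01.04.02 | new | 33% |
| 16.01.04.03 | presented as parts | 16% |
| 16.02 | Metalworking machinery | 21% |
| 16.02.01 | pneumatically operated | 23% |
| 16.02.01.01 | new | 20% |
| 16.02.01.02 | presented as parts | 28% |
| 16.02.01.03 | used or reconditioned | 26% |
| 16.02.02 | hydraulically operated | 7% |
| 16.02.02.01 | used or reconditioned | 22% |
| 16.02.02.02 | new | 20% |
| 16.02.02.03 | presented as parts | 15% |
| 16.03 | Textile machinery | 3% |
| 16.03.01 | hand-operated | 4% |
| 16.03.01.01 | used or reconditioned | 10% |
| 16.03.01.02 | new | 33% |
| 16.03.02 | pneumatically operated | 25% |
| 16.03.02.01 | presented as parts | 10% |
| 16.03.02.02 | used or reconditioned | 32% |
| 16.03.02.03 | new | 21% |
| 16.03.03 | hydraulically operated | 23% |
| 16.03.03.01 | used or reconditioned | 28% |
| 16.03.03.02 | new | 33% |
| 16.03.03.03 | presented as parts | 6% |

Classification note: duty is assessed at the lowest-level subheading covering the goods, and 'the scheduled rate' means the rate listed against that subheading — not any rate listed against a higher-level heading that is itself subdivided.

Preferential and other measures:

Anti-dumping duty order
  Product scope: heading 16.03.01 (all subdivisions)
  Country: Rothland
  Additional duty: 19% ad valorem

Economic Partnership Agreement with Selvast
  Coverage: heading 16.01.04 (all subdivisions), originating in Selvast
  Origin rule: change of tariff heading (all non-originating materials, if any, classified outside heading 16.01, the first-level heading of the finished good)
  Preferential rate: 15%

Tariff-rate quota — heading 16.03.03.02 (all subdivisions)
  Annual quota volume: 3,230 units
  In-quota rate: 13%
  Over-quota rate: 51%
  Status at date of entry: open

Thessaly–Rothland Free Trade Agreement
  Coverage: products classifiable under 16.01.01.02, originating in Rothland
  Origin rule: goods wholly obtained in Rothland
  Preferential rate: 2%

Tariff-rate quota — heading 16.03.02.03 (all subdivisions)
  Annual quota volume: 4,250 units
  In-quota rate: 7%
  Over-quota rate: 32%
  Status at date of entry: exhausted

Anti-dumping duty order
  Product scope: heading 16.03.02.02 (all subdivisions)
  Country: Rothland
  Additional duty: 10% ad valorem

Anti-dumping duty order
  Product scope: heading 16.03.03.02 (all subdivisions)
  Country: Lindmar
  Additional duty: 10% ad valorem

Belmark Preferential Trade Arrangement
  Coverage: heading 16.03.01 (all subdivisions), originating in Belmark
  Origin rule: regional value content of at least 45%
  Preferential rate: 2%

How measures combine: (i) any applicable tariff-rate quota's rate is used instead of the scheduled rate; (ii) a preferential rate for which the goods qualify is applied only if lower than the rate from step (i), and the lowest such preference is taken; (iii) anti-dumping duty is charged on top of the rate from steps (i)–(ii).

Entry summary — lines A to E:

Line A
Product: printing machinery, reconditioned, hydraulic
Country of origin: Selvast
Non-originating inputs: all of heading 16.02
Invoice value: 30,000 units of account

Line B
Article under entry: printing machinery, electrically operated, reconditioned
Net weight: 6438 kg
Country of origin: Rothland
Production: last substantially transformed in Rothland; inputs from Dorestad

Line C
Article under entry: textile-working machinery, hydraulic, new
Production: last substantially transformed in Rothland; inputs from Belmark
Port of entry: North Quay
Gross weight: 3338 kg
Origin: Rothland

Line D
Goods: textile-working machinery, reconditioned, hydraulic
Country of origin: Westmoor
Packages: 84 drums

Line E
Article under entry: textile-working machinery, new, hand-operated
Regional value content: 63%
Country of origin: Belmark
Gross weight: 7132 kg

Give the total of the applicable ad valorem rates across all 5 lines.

61%

Line A: printing → 16.01; hydraulic → 16.01.03; reconditioned → 16.01.03.01. Scheduled 9%. Selvast agreement on 16.01.04: 16.01.03.01 not covered. → 9%.
Line B: printing → 16.01; electrically operated → 16.01.01; reconditioned → 16.01.01.01. Scheduled 9%. Rothland agreement on 16.01.01.02: 16.01.01.01 not covered. → 9%.
Line C: textile-working → 16.03; hydraulic → 16.03.03; new → 16.03.03.02. Scheduled 33%. quota on 16.03.03.02 open → in-quota 13%; Rothland agreement on 16.01.01.02: 16.03.03.02 not covered. → 13%.
Line D: textile-working → 16.03; hydraulic → 16.03.03; reconditioned → 16.03.03.01. Scheduled 28%. No special measure applies. → 28%.
Line E: textile-working → 16.03; hand-operated → 16.03.01; new → 16.03.01.02. Scheduled 33%. Belmark agreement on 16.03.01: RVC ≥ 45% → 2% available; preferential 2%. → 2%.
Sum: 9% + 9% + 13% + 28% + 2% = 61%.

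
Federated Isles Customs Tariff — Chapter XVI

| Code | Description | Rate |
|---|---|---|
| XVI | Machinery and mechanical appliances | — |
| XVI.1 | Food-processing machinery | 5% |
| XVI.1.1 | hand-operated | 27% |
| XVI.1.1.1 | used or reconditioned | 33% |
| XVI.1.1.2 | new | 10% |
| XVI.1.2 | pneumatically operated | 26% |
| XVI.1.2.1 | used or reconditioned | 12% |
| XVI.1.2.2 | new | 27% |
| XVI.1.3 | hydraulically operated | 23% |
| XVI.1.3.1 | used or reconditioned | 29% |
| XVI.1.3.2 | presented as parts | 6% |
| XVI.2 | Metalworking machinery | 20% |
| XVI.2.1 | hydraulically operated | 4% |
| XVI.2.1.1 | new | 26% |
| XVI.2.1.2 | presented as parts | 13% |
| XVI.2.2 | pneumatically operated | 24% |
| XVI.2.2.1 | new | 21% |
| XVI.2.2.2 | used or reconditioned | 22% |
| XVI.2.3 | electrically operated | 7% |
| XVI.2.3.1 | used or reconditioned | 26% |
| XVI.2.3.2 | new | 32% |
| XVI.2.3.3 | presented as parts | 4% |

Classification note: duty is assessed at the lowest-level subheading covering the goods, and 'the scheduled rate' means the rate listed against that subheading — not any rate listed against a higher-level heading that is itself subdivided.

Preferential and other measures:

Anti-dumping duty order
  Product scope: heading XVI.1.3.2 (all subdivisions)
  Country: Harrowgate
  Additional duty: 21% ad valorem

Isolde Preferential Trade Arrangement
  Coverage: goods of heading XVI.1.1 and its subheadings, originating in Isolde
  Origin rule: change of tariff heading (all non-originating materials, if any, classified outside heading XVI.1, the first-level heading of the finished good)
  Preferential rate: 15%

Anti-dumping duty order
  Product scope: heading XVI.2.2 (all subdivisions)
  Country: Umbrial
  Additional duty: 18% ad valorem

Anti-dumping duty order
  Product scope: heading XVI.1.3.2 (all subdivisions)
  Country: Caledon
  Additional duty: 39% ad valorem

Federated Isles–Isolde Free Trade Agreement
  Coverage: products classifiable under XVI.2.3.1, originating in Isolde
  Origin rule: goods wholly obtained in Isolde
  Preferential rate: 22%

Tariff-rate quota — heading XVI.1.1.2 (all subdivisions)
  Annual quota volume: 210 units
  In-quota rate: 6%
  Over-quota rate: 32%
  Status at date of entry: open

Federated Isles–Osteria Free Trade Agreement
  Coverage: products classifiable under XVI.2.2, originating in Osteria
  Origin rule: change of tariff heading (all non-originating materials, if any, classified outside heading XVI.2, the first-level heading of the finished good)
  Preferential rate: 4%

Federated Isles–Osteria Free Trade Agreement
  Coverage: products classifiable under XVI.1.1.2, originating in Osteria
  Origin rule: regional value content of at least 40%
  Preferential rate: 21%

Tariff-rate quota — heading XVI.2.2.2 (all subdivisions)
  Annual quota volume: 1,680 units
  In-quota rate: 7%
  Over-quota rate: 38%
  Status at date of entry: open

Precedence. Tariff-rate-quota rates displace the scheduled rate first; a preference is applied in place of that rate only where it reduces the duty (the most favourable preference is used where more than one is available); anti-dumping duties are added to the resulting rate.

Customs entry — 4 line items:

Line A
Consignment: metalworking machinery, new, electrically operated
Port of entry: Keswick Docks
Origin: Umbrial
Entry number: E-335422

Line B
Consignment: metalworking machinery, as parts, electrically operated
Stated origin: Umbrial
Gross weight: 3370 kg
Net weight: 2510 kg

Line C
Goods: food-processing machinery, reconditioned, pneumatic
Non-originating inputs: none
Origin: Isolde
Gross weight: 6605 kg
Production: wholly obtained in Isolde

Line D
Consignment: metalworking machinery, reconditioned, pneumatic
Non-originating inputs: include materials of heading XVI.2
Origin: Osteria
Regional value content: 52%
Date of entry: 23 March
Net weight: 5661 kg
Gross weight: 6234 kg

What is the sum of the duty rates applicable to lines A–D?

Line A: metalworking → XVI.2; electrically operated → XVI.2.3; new → XVI.2.3.2. Scheduled 32%. No special measure applies. → 32%.
Line B: metalworking → XVI.2; electrically operated → XVI.2.3; as parts → XVI.2.3.3. Scheduled 4%. No special measure applies. → 4%.
Line C: food-processing → XVI.1; pneumatic → XVI.1.2; reconditioned → XVI.1.2.1. Scheduled 12%. Isolde agreement on XVI.1.1: XVI.1.2.1 not covered; Isolde agreement on XVI.2.3.1: XVI.1.2.1 not covered. → 12%.
Line D: metalworking → XVI.2; pneumatic → XVI.2.2; reconditioned → XVI.2.2.2. Scheduled 22%. quota on XVI.2.2.2 open → in-quota 7%; Osteria agreement on XVI.2.2: CTH not met; Osteria agreement on XVI.1.1.2: XVI.2.2.2 not covered. → 7%.
Sum: 32% + 4% + 12% + 7% = 55%.

55%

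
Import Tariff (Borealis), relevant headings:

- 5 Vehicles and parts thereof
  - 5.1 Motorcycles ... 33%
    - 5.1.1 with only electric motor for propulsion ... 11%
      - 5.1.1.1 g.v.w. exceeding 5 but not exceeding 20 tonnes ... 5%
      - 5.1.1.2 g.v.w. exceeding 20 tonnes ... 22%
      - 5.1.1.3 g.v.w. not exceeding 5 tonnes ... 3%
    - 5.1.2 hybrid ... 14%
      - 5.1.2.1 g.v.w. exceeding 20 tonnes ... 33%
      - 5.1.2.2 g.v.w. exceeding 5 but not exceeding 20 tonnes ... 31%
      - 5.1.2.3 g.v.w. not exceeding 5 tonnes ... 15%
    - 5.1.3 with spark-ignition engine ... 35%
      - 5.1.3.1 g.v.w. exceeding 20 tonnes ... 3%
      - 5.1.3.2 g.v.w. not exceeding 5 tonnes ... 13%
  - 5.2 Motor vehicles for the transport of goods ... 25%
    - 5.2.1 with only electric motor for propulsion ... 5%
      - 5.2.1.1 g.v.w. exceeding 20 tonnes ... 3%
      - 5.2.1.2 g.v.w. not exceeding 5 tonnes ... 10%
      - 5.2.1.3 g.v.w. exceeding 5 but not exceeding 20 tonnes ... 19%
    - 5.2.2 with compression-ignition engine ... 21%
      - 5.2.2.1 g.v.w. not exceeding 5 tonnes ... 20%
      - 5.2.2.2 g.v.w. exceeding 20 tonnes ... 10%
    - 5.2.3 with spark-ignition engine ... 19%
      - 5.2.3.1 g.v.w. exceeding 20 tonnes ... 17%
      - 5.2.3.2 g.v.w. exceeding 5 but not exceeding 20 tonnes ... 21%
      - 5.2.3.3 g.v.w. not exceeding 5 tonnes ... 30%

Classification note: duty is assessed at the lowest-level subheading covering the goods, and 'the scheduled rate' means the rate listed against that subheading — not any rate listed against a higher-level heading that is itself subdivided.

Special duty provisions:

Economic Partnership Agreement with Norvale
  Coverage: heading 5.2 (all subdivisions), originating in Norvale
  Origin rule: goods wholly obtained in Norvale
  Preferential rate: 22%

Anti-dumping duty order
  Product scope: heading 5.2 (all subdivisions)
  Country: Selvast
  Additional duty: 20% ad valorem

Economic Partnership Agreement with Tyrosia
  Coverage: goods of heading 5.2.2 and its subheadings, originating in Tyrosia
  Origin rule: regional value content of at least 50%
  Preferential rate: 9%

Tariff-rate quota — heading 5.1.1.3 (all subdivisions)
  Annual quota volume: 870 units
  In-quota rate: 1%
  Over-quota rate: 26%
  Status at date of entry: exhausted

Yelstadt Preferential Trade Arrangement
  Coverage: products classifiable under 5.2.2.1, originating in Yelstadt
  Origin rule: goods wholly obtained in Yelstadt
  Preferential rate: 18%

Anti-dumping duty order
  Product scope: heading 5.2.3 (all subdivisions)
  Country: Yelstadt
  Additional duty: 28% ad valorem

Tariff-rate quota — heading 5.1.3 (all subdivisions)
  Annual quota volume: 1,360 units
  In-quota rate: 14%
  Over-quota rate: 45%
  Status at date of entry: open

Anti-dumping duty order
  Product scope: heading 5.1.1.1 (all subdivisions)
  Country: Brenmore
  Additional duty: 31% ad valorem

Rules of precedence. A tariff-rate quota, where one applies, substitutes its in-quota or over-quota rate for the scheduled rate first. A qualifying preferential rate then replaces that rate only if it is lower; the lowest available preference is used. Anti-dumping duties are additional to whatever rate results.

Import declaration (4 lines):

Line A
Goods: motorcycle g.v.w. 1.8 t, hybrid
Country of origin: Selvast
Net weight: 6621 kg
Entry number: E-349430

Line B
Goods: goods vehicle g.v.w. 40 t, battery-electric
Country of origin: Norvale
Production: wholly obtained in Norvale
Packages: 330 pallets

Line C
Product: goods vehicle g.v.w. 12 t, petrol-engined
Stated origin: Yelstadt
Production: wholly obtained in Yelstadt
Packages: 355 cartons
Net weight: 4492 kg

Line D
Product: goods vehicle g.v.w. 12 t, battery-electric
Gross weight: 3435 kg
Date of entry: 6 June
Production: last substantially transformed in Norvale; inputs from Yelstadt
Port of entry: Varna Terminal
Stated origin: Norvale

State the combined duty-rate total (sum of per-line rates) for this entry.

Line A: motorcycle → 5.1; hybrid → 5.1.2; g.v.w. 1.8 t → 5.1.2.3. Scheduled 15%. No special measure applies. → 15%.
Line B: goods vehicle → 5.2; battery-electric → 5.2.1; g.v.w. 40 t → 5.2.1.1. Scheduled 3%. Norvale agreement on 5.2: wholly obtained → 22% available; preference 22% not lower than 3% → no reduction. → 3%.
Line C: goods vehicle → 5.2; petrol-engined → 5.2.3; g.v.w. 12 t → 5.2.3.2. Scheduled 21%. Yelstadt agreement on 5.2.2.1: 5.2.3.2 not covered; anti-dumping (Yelstadt, 5.2.3): +28%; total 21% + 28% = 49%. → 49%.
Line D: goods vehicle → 5.2; battery-electric → 5.2.1; g.v.w. 12 t → 5.2.1.3. Scheduled 19%. Norvale agreement on 5.2: not wholly obtained. → 19%.
Sum: 15% + 3% + 49% + 19% = 86%.

86%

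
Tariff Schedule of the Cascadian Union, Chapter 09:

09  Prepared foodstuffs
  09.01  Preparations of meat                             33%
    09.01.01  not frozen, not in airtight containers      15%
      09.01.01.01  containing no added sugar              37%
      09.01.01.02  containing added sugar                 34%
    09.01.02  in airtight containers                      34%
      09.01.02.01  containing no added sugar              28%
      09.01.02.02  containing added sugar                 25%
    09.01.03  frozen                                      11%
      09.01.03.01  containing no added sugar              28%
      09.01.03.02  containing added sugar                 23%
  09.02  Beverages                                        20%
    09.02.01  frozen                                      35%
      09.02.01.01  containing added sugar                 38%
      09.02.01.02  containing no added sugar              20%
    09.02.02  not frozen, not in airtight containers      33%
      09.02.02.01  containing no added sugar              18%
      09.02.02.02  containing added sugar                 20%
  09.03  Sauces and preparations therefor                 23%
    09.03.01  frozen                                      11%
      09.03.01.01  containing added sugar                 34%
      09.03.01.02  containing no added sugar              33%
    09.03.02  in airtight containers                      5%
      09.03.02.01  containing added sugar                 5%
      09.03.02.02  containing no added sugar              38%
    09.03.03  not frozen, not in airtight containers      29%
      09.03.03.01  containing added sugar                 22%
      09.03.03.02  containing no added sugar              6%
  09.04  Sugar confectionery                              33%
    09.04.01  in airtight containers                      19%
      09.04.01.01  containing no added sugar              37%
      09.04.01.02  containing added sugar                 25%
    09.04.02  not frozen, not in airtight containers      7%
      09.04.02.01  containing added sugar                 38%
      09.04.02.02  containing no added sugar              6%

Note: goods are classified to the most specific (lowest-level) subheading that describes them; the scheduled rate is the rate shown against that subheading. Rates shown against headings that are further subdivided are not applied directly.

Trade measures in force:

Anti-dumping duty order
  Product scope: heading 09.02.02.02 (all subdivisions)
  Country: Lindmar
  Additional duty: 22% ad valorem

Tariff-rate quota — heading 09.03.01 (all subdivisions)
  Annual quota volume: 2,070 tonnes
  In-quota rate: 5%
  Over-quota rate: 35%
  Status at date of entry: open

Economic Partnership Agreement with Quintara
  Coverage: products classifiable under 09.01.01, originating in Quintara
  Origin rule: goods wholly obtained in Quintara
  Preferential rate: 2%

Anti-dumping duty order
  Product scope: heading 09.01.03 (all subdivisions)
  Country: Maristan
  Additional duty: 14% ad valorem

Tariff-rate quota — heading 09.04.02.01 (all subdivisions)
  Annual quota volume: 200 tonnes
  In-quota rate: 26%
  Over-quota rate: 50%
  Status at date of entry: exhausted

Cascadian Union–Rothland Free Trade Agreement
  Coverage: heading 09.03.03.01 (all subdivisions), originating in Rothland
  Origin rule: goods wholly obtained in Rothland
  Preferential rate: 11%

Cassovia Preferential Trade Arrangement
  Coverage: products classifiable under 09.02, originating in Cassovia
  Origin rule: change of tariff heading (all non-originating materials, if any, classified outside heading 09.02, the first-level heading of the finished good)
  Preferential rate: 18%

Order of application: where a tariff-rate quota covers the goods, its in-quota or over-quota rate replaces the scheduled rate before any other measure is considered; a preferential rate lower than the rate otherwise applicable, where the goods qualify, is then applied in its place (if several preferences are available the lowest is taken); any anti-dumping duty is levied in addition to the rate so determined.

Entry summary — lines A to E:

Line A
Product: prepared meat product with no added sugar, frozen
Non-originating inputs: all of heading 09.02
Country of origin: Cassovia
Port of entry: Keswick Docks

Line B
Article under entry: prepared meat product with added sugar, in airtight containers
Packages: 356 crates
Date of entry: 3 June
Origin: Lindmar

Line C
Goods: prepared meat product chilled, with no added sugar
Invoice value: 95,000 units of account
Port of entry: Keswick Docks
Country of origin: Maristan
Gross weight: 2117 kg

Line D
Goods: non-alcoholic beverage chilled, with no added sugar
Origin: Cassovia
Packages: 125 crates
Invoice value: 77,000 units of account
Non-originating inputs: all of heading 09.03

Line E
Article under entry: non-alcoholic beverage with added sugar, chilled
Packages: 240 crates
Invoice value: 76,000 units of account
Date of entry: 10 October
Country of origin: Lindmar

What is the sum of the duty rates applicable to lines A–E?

150%

Line A: prepared meat product → 09.01; frozen → 09.01.03; with no added sugar → 09.01.03.01. Scheduled 28%. Cassovia agreement on 09.02: 09.01.03.01 not covered. → 28%.
Line B: prepared meat product → 09.01; in airtight containers → 09.01.02; with added sugar → 09.01.02.02. Scheduled 25%. No special measure applies. → 25%.
Line C: prepared meat product → 09.01; chilled → 09.01.01; with no added sugar → 09.01.01.01. Scheduled 37%. No special measure applies. → 37%.
Line D: non-alcoholic beverage → 09.02; chilled → 09.02.02; with no added sugar → 09.02.02.01. Scheduled 18%. Cassovia agreement on 09.02: CTH met → 18% available; preference 18% not lower than 18% → no reduction. → 18%.
Line E: non-alcoholic beverage → 09.02; chilled → 09.02.02; with added sugar → 09.02.02.02. Scheduled 20%. anti-dumping (Lindmar, 09.02.02.02): +22%; total 20% + 22% = 42%. → 42%.
Sum: 28% + 25% + 37% + 18% + 42% = 150%.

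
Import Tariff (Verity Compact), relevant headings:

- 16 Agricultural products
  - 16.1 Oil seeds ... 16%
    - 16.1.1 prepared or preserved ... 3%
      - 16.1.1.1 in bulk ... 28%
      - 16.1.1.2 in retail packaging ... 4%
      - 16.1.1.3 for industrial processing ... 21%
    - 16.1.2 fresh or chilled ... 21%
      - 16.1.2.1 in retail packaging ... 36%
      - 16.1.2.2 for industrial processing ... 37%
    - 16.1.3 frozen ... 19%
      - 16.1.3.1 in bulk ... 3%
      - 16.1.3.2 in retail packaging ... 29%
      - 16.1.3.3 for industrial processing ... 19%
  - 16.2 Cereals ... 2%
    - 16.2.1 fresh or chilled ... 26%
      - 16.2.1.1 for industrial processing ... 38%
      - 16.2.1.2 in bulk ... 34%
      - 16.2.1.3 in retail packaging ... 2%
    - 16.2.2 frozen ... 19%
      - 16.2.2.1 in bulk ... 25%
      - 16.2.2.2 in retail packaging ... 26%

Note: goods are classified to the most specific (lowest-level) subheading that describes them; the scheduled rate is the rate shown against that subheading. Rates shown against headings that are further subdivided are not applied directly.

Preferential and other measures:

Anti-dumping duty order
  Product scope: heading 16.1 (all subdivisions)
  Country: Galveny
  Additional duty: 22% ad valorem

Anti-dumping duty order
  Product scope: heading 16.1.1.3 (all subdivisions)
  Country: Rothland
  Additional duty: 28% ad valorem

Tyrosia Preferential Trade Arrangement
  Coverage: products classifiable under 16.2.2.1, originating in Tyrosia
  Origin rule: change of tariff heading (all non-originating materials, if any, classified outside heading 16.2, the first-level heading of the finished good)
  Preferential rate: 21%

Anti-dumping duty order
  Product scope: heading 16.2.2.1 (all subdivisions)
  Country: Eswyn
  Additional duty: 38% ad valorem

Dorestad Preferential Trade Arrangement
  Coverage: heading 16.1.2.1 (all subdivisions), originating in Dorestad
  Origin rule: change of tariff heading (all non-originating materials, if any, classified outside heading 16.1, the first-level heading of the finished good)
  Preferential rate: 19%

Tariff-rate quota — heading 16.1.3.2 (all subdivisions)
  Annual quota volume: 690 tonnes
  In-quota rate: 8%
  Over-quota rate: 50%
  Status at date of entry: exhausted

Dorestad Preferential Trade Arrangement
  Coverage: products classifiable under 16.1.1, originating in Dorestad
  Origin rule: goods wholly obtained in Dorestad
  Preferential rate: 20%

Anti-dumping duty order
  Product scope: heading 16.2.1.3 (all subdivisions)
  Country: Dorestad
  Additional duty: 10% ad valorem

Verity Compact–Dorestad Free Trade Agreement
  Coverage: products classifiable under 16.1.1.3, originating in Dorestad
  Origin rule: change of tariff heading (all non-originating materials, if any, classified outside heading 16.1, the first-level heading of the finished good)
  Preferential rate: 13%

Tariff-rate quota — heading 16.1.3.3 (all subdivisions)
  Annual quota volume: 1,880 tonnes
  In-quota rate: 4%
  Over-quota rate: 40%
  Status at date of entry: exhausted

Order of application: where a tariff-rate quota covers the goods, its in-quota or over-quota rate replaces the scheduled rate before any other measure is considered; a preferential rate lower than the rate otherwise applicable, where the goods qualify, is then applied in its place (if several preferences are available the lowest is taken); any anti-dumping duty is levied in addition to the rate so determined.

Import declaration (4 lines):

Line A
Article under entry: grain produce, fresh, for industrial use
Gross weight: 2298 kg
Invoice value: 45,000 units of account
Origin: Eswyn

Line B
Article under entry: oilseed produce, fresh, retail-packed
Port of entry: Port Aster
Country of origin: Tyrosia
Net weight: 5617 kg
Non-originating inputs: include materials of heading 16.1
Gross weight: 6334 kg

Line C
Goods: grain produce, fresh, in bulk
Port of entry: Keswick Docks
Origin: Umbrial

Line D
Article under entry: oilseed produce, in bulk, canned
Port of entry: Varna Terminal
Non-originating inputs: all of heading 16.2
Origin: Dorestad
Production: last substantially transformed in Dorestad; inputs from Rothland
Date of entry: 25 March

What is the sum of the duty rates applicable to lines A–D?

136%

Line A: grain → 16.2; fresh → 16.2.1; for industrial use → 16.2.1.1. Scheduled 38%. No special measure applies. → 38%.
Line B: oilseed → 16.1; fresh → 16.1.2; retail-packed → 16.1.2.1. Scheduled 36%. Tyrosia agreement on 16.2.2.1: 16.1.2.1 not covered. → 36%.
Line C: grain → 16.2; fresh → 16.2.1; in bulk → 16.2.1.2. Scheduled 34%. No special measure applies. → 34%.
Line D: oilseed → 16.1; canned → 16.1.1; in bulk → 16.1.1.1. Scheduled 28%. Dorestad agreement on 16.1.2.1: 16.1.1.1 not covered; Dorestad agreement on 16.1.1: not wholly obtained; Dorestad agreement on 16.1.1.3: 16.1.1.1 not covered. → 28%.
Sum: 38% + 36% + 34% + 28% = 136%.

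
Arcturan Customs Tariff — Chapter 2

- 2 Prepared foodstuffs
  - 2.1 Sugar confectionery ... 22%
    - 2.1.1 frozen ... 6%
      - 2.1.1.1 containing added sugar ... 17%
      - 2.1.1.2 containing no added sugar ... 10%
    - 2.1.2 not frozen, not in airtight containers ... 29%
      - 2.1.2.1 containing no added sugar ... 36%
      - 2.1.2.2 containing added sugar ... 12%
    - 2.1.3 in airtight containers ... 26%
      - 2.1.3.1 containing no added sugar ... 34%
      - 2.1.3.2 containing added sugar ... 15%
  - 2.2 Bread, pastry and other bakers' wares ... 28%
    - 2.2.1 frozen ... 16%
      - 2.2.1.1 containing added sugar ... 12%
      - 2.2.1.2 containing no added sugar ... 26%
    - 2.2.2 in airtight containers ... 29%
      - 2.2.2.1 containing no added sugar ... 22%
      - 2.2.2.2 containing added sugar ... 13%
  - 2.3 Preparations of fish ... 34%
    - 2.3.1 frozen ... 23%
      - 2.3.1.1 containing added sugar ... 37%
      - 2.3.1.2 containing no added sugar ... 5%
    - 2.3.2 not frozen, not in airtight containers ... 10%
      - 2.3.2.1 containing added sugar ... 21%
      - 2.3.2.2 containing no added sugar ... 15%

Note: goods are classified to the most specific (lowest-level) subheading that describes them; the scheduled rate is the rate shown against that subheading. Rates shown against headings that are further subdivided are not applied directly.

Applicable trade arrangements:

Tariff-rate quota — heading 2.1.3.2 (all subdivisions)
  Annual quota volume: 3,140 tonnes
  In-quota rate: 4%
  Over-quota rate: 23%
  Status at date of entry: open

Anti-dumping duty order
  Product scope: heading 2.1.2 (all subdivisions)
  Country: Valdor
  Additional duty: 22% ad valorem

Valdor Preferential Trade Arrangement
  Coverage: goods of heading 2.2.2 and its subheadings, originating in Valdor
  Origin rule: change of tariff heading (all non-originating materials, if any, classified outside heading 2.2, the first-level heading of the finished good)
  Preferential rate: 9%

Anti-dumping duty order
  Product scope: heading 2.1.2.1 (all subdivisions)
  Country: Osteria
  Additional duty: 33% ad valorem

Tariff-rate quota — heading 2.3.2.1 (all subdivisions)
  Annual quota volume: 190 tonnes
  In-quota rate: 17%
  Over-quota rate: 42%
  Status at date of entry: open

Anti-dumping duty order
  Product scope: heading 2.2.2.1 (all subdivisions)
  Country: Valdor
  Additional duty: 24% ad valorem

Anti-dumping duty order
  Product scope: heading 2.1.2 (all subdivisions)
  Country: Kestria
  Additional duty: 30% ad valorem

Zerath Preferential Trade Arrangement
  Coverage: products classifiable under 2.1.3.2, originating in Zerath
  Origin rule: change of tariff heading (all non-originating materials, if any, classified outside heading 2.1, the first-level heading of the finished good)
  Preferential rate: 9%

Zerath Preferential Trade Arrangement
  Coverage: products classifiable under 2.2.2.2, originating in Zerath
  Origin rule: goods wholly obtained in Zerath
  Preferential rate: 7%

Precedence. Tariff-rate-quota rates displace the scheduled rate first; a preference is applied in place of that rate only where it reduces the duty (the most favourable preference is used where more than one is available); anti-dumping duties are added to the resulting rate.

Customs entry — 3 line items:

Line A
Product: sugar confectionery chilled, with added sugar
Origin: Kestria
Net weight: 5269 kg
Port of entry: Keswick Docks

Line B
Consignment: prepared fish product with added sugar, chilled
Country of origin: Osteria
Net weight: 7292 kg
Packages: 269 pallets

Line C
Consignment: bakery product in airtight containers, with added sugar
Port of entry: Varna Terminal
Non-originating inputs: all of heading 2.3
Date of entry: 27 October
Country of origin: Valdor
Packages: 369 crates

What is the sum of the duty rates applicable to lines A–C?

Line A: sugar confectionery → 2.1; chilled → 2.1.2; with added sugar → 2.1.2.2. Scheduled 12%. anti-dumping (Kestria, 2.1.2): +30%; total 12% + 30% = 42%. → 42%.
Line B: prepared fish product → 2.3; chilled → 2.3.2; with added sugar → 2.3.2.1. Scheduled 21%. quota on 2.3.2.1 open → in-quota 17%. → 17%.
Line C: bakery product → 2.2; in airtight containers → 2.2.2; with added sugar → 2.2.2.2. Scheduled 13%. Valdor agreement on 2.2.2: CTH met → 9% available; preferential 9%. → 9%.
Sum: 42% + 17% + 9% = 68%.

68%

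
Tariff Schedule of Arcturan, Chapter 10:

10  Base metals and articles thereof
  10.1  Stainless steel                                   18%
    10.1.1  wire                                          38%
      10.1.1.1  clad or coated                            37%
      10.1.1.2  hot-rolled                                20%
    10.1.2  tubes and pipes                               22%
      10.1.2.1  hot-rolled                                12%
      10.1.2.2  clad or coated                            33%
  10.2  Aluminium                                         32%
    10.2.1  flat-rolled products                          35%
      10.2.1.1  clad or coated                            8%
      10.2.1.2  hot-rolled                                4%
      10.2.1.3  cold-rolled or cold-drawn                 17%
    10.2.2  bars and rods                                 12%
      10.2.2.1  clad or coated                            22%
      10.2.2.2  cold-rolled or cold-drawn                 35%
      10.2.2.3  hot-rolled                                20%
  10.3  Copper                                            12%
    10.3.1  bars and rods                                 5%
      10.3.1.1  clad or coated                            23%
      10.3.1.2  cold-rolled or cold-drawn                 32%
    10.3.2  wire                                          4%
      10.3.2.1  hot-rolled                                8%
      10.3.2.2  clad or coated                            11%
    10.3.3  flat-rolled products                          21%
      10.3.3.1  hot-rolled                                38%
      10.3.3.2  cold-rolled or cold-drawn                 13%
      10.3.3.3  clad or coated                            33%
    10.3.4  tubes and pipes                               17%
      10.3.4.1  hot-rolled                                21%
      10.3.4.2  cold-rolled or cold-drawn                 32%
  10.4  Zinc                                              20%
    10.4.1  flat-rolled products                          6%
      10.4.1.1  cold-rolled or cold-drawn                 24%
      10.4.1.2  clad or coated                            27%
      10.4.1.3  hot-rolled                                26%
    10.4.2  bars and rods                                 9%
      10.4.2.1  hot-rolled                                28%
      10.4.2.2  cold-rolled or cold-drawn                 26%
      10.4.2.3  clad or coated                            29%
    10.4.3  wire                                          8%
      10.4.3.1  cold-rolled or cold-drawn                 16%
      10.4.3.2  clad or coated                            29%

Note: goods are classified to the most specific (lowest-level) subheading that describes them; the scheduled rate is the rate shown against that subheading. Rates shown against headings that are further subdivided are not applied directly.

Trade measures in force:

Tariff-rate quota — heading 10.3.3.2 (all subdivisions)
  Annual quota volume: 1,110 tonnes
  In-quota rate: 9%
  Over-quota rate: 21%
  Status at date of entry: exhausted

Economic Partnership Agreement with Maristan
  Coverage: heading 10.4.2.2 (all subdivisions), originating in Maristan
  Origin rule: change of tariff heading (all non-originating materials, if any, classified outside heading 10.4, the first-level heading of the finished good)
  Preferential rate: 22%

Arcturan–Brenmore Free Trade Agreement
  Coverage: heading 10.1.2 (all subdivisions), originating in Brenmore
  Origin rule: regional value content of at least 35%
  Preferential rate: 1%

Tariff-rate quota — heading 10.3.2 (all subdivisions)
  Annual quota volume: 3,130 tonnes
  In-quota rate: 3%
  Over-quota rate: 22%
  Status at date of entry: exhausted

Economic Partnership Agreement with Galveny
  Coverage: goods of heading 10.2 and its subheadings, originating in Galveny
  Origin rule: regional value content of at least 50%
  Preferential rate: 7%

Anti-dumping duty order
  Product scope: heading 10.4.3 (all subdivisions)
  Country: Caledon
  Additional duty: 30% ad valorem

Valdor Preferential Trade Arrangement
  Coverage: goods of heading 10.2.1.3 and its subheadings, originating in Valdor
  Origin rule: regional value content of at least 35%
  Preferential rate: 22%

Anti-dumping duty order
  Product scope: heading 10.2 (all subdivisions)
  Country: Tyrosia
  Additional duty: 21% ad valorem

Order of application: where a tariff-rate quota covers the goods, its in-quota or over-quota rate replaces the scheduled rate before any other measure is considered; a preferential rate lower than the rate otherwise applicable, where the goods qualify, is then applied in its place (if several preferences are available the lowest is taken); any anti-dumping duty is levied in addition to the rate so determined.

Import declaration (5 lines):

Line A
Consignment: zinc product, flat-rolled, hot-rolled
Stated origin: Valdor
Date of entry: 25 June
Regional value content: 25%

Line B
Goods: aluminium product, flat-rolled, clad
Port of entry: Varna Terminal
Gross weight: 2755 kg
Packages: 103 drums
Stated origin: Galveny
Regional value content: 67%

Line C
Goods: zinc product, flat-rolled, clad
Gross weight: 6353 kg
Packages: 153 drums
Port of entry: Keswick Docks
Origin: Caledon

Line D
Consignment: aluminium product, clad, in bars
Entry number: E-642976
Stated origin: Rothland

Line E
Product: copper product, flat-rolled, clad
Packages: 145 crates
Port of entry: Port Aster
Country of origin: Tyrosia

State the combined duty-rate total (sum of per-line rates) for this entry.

Line A: zinc → 10.4; flat-rolled → 10.4.1; hot-rolled → 10.4.1.3. Scheduled 26%. Valdor agreement on 10.2.1.3: 10.4.1.3 not covered. → 26%.
Line B: aluminium → 10.2; flat-rolled → 10.2.1; clad → 10.2.1.1. Scheduled 8%. Galveny agreement on 10.2: RVC ≥ 50% → 7% available; preferential 7%. → 7%.
Line C: zinc → 10.4; flat-rolled → 10.4.1; clad → 10.4.1.2. Scheduled 27%. No special measure applies. → 27%.
Line D: aluminium → 10.2; in bars → 10.2.2; clad → 10.2.2.1. Scheduled 22%. No special measure applies. → 22%.
Line E: copper → 10.3; flat-rolled → 10.3.3; clad → 10.3.3.3. Scheduled 33%. No special measure applies. → 33%.
Sum: 26% + 7% + 27% + 22% + 33% = 115%.

115%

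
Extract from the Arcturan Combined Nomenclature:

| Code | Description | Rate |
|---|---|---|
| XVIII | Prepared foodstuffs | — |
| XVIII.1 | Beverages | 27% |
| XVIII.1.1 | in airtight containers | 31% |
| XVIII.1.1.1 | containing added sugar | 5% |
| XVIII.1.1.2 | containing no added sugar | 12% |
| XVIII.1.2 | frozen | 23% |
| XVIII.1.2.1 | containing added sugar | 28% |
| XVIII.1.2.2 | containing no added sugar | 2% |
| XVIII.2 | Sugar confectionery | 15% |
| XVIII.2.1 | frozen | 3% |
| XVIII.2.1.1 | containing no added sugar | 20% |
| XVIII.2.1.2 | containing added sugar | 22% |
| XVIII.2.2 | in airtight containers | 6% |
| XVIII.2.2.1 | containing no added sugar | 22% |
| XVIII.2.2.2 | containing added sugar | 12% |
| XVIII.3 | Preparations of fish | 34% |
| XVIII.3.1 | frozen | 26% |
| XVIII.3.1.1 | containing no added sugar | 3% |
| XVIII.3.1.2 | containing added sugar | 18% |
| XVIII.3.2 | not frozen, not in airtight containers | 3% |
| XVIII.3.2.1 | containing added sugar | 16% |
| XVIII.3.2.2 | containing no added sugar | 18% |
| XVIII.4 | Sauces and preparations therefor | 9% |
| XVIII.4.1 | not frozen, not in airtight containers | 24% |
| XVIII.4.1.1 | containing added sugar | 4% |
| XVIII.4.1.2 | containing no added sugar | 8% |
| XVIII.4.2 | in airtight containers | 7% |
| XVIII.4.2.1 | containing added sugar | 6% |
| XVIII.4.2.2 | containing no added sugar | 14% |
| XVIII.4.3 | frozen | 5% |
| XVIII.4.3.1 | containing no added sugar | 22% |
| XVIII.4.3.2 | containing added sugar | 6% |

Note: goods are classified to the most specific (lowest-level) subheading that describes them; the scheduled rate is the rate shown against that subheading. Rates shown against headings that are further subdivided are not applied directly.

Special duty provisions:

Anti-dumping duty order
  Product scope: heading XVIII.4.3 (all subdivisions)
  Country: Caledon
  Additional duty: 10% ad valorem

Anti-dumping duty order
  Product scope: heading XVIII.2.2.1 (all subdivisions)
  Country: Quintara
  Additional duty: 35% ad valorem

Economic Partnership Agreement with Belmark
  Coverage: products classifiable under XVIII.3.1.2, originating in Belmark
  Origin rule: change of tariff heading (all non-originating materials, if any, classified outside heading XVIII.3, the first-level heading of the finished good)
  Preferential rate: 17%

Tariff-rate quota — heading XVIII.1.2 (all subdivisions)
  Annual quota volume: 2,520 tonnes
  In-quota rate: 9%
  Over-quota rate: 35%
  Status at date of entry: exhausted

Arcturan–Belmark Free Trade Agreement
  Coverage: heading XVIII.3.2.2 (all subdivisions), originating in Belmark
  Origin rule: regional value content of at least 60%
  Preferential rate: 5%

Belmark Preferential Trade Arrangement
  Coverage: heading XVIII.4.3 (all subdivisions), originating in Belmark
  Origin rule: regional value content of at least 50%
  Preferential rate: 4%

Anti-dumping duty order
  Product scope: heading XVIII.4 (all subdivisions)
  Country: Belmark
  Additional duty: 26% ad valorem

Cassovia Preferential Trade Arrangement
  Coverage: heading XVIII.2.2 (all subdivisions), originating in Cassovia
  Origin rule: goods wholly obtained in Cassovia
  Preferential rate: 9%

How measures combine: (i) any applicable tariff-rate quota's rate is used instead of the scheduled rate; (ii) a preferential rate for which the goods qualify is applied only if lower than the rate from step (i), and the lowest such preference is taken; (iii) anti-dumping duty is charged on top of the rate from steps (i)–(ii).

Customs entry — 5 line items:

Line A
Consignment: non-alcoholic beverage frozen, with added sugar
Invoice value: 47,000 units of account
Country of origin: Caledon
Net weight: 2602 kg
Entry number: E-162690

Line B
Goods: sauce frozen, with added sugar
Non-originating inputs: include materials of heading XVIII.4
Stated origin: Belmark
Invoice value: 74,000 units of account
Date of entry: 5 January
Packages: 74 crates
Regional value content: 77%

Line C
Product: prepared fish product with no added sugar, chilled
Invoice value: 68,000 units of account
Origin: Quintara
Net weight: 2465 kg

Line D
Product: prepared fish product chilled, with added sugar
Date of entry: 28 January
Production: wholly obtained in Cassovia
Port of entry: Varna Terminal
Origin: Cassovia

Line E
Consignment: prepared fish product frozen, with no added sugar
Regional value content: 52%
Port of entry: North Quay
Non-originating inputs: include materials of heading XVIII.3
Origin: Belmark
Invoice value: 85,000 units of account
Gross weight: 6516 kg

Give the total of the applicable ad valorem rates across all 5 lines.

102%

Line A: non-alcoholic beverage → XVIII.1; frozen → XVIII.1.2; with added sugar → XVIII.1.2.1. Scheduled 28%. quota on XVIII.1.2 exhausted → over-quota 35%. → 35%.
Line B: sauce → XVIII.4; frozen → XVIII.4.3; with added sugar → XVIII.4.3.2. Scheduled 6%. Belmark agreement on XVIII.3.1.2: XVIII.4.3.2 not covered; Belmark agreement on XVIII.3.2.2: XVIII.4.3.2 not covered; Belmark agreement on XVIII.4.3: RVC ≥ 50% → 4% available; preferential 4%; anti-dumping (Belmark, XVIII.4): +26%; total 4% + 26% = 30%. → 30%.
Line C: prepared fish product → XVIII.3; chilled → XVIII.3.2; with no added sugar → XVIII.3.2.2. Scheduled 18%. No special measure applies. → 18%.
Line D: prepared fish product → XVIII.3; chilled → XVIII.3.2; with added sugar → XVIII.3.2.1. Scheduled 16%. Cassovia agreement on XVIII.2.2: XVIII.3.2.1 not covered. → 16%.
Line E: prepared fish product → XVIII.3; frozen → XVIII.3.1; with no added sugar → XVIII.3.1.1. Scheduled 3%. Belmark agreement on XVIII.3.1.2: XVIII.3.1.1 not covered; Belmark agreement on XVIII.3.2.2: XVIII.3.1.1 not covered; Belmark agreement on XVIII.4.3: XVIII.3.1.1 not covered. → 3%.
Sum: 35% + 30% + 18% + 16% + 3% = 102%.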